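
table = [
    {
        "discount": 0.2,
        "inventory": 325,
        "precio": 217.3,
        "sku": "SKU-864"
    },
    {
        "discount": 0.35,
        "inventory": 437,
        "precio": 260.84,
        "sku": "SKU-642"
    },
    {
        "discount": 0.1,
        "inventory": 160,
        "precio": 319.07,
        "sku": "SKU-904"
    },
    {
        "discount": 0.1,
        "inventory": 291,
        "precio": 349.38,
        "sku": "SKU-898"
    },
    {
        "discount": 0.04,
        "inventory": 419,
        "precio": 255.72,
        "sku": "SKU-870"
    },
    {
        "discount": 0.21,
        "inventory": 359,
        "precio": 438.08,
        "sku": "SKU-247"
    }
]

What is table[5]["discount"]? 0.21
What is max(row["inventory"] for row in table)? 437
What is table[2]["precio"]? 319.07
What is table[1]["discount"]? 0.35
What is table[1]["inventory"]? 437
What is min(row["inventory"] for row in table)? 160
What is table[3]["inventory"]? 291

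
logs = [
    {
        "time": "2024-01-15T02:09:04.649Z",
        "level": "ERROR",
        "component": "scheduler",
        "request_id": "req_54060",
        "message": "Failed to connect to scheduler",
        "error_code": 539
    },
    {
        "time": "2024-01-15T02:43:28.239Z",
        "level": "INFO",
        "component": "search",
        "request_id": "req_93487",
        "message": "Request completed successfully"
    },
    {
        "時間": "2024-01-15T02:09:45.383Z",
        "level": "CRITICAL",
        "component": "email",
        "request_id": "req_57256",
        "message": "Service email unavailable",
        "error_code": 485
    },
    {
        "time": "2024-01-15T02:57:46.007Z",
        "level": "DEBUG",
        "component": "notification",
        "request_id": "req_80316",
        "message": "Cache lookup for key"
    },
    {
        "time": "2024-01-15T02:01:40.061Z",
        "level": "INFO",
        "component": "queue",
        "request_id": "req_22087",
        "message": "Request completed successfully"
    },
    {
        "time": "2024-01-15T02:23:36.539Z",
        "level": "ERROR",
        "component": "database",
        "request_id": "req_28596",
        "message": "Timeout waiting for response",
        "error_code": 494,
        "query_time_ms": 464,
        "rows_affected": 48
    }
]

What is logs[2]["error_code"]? 485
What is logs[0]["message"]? "Failed to connect to scheduler"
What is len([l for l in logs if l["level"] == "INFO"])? 2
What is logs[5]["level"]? "ERROR"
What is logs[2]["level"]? "CRITICAL"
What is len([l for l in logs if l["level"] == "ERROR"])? 2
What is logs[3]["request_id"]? "req_80316"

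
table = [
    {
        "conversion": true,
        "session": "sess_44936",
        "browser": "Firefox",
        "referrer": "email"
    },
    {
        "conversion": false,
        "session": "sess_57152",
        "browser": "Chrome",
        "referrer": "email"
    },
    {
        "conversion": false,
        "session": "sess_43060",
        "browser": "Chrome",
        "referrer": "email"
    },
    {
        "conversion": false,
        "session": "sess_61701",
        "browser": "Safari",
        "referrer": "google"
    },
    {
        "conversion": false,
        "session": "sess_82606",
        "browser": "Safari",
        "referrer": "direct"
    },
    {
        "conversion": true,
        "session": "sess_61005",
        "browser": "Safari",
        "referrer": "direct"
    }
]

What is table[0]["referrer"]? "email"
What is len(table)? 6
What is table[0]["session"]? "sess_44936"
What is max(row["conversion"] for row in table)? True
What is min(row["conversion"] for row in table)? False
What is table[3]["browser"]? "Safari"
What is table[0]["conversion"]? True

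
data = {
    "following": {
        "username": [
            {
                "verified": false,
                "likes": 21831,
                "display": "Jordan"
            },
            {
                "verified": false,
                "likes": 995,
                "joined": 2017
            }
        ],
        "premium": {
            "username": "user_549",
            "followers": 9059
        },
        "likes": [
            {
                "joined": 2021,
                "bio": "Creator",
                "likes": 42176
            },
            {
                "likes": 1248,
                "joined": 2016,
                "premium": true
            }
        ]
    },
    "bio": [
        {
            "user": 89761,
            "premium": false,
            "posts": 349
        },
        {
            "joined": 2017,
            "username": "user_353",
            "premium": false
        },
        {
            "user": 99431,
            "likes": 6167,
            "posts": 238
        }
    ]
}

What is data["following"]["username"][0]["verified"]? False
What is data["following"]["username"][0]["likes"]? 21831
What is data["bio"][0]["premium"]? False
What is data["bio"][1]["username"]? "user_353"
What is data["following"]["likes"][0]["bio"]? "Creator"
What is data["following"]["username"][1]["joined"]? 2017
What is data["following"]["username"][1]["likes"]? 995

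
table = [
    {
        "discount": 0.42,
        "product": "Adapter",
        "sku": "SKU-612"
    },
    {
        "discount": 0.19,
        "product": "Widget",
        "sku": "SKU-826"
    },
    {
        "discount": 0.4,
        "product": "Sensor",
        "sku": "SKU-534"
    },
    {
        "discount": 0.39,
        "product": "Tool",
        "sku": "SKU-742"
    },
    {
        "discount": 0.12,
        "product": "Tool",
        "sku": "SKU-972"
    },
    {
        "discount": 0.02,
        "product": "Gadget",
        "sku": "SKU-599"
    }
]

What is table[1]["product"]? "Widget"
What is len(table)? 6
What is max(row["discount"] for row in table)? 0.42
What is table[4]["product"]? "Tool"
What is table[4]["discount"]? 0.12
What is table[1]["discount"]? 0.19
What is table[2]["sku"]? "SKU-534"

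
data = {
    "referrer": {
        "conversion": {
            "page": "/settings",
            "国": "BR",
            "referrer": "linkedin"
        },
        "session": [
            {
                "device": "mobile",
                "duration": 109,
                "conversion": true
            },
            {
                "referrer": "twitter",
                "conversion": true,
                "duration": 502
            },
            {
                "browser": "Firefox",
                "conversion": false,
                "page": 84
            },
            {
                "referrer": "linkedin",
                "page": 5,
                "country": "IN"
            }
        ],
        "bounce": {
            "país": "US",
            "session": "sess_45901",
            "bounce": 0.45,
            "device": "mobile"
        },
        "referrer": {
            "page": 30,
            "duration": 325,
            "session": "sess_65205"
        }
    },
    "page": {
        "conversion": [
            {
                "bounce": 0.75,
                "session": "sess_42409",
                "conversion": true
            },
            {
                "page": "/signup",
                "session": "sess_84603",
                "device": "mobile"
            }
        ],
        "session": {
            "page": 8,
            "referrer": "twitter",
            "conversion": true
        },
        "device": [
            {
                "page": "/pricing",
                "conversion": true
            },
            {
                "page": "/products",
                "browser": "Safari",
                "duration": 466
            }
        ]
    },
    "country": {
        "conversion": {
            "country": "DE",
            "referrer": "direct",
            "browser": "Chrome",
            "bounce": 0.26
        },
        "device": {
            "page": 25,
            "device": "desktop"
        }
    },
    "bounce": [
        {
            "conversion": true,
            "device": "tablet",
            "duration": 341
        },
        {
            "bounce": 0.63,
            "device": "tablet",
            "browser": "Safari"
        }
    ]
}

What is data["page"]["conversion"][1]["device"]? "mobile"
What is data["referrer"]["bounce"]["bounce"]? 0.45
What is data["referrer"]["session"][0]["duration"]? 109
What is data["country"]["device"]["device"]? "desktop"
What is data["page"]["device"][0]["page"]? "/pricing"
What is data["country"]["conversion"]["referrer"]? "direct"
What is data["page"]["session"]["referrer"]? "twitter"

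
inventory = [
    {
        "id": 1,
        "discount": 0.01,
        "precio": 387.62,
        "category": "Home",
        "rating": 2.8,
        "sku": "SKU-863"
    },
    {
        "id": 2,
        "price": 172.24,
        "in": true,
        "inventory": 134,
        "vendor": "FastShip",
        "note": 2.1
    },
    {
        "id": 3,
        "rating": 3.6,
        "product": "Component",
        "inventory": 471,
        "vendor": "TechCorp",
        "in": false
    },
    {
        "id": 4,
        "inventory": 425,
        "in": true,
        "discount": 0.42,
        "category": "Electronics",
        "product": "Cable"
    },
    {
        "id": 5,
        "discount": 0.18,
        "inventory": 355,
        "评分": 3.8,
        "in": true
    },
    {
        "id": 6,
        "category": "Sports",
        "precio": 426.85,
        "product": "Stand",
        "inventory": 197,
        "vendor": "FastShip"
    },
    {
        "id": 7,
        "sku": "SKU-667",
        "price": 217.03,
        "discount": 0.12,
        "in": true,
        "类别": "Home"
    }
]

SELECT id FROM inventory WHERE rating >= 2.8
[1, 3]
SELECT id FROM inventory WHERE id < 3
[1, 2]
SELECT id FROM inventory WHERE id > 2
[3, 4, 5, 6, 7]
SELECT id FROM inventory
[1, 2, 3, 4, 5, 6, 7]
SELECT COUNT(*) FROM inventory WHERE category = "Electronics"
1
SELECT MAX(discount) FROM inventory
0.42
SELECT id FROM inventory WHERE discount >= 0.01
[1, 4, 5, 7]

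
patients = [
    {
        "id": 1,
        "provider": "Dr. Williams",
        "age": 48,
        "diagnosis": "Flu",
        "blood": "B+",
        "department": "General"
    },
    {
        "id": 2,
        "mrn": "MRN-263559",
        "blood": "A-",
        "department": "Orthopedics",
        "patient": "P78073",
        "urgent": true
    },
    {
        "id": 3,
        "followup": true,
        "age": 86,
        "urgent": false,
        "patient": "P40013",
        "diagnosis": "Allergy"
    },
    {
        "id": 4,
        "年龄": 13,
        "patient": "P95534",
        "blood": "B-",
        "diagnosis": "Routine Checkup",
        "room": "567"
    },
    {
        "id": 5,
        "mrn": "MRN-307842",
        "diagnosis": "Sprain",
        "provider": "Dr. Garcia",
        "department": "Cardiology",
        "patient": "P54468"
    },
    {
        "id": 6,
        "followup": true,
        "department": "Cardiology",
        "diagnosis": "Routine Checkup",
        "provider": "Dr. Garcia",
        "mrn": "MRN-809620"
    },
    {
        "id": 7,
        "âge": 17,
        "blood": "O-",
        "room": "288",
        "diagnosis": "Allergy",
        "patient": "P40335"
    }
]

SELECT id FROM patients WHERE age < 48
[]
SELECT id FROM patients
[1, 2, 3, 4, 5, 6, 7]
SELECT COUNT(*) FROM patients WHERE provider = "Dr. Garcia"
2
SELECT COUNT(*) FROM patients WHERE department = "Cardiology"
2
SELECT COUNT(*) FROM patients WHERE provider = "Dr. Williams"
1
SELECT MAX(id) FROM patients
7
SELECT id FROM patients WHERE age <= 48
[1]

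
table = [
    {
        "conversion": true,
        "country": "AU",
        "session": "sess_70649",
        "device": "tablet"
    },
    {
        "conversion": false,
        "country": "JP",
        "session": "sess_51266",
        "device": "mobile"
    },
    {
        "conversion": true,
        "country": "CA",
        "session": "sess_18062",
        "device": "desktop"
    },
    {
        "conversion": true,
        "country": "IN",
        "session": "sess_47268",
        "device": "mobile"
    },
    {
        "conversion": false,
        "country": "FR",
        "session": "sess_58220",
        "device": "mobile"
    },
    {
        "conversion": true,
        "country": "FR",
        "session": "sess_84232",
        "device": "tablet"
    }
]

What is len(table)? 6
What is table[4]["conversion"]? False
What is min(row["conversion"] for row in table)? False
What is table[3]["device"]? "mobile"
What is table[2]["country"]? "CA"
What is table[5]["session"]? "sess_84232"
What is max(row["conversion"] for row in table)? True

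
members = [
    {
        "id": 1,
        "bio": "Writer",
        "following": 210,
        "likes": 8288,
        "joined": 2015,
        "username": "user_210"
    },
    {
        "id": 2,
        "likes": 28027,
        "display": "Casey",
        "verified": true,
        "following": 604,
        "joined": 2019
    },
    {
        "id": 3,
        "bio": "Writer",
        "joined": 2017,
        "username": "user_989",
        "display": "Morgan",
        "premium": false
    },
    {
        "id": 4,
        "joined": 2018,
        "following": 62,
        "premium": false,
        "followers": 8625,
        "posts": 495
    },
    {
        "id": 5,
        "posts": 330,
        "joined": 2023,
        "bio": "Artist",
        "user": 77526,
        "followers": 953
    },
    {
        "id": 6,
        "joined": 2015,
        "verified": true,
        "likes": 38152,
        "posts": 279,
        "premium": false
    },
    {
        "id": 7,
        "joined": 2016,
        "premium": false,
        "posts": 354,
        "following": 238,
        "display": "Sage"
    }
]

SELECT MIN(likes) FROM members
8288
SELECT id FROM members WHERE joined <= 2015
[1, 6]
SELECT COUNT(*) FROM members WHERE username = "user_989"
1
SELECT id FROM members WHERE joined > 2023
[]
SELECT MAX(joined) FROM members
2023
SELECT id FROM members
[1, 2, 3, 4, 5, 6, 7]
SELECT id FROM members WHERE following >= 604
[2]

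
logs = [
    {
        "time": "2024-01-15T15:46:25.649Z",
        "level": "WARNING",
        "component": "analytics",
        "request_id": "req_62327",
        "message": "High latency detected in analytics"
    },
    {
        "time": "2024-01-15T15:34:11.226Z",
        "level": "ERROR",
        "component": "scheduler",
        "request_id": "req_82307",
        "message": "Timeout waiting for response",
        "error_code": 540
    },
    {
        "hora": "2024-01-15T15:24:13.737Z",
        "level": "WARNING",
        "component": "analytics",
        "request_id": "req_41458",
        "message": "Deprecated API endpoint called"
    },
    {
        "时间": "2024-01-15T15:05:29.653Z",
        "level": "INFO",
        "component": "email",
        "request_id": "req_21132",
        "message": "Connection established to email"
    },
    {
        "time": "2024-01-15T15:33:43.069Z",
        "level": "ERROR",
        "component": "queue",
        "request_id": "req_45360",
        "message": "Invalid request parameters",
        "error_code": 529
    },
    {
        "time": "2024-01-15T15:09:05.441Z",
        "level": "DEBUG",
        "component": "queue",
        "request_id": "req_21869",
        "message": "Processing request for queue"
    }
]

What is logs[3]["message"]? "Connection established to email"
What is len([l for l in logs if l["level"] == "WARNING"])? 2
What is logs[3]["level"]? "INFO"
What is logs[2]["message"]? "Deprecated API endpoint called"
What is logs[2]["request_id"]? "req_41458"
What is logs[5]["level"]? "DEBUG"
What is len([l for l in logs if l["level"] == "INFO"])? 1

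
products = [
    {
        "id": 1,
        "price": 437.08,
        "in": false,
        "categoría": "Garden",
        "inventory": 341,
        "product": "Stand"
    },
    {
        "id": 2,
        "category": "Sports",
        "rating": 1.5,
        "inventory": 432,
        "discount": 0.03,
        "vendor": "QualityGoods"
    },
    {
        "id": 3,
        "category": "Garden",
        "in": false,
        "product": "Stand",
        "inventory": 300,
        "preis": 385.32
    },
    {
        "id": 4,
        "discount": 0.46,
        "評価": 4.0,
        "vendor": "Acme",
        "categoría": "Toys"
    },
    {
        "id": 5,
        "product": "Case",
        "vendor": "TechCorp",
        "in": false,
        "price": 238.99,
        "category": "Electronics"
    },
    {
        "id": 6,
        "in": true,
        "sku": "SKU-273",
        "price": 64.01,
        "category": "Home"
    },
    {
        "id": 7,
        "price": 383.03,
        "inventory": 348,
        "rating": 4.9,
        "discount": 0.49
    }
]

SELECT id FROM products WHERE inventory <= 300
[3]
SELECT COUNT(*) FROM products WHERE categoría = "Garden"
1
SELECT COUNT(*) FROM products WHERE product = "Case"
1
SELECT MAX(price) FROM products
437.08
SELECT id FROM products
[1, 2, 3, 4, 5, 6, 7]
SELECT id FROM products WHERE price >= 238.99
[1, 5, 7]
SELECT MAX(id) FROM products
7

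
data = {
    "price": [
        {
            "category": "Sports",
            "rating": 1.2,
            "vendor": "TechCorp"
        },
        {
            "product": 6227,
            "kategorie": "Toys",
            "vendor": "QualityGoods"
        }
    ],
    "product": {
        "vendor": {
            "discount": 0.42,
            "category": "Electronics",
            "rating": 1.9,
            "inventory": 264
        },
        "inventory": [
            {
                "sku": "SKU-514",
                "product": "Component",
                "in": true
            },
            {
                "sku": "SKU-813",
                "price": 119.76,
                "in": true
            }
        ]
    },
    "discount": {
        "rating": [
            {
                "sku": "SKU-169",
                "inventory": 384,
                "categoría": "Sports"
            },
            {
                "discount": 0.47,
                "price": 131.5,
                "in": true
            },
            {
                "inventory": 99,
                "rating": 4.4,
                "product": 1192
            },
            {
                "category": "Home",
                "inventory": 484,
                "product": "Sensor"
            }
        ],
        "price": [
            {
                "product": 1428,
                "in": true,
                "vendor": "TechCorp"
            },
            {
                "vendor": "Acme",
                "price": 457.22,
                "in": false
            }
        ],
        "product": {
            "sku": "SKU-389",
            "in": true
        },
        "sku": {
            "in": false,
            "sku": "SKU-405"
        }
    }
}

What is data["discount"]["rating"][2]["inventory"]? 99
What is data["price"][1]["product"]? 6227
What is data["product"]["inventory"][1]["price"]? 119.76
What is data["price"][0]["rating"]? 1.2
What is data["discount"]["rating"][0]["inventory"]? 384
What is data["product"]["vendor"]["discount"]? 0.42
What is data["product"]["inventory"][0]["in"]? True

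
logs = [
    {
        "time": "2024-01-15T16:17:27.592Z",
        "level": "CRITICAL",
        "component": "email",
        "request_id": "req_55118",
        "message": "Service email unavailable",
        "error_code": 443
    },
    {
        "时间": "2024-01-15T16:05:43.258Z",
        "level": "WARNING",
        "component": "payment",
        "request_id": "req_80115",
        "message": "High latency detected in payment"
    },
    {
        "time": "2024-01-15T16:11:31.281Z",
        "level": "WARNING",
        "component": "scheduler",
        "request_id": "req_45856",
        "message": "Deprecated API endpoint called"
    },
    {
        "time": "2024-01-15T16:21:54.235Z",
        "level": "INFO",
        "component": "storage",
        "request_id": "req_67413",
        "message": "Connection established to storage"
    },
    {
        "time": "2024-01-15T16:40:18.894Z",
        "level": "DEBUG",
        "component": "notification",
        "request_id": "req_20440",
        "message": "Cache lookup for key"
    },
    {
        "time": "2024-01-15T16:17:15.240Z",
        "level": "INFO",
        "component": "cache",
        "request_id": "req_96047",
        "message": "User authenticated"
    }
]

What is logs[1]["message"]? "High latency detected in payment"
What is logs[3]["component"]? "storage"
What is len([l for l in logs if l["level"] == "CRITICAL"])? 1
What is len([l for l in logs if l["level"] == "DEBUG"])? 1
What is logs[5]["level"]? "INFO"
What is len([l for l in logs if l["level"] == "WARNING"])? 2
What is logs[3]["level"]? "INFO"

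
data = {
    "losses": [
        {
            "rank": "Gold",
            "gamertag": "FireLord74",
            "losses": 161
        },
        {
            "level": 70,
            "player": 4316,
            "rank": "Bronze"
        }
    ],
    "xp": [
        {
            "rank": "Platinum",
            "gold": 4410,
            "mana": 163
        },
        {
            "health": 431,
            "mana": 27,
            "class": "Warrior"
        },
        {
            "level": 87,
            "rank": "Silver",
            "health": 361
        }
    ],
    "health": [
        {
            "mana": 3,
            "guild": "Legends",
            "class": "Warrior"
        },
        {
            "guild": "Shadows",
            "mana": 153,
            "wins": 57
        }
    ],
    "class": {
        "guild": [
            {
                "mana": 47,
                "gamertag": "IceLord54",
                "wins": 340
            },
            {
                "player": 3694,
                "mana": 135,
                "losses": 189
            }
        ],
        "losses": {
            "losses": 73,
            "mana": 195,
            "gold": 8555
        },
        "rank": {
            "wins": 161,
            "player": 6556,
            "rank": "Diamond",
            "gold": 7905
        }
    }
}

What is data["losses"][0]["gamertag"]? "FireLord74"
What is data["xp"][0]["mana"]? 163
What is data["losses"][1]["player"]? 4316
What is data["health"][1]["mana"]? 153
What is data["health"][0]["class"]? "Warrior"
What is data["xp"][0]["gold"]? 4410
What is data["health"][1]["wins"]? 57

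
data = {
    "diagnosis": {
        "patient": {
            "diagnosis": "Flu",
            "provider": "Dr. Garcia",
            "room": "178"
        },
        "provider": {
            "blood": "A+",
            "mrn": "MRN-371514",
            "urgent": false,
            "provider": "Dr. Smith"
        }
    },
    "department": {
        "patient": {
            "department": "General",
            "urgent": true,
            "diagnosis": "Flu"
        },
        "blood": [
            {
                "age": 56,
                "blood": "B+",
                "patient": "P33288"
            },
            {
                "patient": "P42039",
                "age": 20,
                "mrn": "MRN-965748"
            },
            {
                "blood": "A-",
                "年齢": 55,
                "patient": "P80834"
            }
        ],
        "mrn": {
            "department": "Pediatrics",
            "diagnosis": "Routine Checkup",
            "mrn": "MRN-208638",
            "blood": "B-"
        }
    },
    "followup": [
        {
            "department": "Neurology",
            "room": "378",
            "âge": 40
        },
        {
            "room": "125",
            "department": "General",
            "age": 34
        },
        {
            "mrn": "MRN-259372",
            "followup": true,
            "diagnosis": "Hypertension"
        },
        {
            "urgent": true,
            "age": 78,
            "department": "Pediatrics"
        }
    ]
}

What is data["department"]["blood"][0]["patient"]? "P33288"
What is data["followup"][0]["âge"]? 40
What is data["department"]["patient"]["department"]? "General"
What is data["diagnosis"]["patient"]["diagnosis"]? "Flu"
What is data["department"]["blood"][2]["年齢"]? 55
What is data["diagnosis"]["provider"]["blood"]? "A+"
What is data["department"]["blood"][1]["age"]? 20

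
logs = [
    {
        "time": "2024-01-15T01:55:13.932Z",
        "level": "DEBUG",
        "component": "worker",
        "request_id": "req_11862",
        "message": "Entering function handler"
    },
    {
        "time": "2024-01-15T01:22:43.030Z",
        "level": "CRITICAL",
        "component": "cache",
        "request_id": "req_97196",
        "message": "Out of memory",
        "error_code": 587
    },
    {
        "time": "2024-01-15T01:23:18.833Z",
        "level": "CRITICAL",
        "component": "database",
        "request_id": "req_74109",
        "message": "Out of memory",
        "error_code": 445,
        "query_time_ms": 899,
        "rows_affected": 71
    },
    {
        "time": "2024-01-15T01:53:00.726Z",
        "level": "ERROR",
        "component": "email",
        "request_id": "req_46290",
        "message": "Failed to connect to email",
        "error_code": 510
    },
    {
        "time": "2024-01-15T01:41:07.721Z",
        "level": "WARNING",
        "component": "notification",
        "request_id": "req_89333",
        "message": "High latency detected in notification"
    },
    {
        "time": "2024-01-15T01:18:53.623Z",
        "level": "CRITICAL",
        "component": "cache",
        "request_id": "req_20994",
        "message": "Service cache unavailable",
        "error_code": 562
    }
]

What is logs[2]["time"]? "2024-01-15T01:23:18.833Z"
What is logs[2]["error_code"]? 445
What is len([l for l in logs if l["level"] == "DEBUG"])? 1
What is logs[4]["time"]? "2024-01-15T01:41:07.721Z"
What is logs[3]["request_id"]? "req_46290"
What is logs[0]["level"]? "DEBUG"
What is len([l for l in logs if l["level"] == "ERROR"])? 1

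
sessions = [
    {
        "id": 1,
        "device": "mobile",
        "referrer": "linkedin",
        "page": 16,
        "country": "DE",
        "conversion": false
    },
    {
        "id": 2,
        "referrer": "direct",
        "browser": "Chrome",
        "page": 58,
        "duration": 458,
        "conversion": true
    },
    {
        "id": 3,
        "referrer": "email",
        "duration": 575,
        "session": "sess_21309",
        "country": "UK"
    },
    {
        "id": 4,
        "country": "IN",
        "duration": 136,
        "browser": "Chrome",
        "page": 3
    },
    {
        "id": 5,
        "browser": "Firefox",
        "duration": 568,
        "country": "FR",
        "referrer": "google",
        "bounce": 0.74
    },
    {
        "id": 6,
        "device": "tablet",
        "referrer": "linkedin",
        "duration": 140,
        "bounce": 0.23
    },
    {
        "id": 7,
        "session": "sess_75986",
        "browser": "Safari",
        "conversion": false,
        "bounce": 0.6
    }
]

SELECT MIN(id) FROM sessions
1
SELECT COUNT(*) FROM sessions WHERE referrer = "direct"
1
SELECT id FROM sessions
[1, 2, 3, 4, 5, 6, 7]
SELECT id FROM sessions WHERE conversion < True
[1, 7]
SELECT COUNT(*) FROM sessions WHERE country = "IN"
1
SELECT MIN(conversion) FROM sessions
False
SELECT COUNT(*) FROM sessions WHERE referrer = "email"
1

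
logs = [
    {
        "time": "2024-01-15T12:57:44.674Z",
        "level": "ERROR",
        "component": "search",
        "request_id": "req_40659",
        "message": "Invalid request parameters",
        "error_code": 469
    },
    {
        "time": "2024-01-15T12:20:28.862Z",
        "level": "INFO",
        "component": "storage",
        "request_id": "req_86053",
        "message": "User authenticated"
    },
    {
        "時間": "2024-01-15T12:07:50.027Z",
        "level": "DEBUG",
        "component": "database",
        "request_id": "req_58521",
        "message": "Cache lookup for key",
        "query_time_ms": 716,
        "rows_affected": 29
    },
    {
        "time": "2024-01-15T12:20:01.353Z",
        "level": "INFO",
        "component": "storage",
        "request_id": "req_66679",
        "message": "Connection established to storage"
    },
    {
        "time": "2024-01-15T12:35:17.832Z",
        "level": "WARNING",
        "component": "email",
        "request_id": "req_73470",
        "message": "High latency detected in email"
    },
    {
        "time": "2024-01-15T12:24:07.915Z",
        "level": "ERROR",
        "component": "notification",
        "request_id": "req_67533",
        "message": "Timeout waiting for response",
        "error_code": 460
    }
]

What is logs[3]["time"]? "2024-01-15T12:20:01.353Z"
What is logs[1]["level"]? "INFO"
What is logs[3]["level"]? "INFO"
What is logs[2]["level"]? "DEBUG"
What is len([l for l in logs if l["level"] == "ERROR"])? 2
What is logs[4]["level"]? "WARNING"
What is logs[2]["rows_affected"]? 29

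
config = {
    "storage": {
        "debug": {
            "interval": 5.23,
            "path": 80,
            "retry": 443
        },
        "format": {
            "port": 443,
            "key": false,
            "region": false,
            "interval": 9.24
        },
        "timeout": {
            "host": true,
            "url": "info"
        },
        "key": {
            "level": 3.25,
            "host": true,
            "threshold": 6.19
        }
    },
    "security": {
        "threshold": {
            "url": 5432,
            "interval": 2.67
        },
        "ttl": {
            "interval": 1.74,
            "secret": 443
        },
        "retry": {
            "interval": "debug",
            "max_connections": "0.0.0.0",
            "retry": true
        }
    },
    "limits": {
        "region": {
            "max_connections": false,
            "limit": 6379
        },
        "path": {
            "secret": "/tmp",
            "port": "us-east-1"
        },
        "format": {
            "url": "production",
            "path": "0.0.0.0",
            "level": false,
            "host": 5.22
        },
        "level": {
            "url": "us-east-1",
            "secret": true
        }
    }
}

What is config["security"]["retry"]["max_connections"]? "0.0.0.0"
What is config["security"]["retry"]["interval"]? "debug"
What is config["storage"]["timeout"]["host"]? True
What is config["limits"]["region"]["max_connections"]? False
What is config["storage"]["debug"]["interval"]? 5.23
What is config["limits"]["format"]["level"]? False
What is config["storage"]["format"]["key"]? False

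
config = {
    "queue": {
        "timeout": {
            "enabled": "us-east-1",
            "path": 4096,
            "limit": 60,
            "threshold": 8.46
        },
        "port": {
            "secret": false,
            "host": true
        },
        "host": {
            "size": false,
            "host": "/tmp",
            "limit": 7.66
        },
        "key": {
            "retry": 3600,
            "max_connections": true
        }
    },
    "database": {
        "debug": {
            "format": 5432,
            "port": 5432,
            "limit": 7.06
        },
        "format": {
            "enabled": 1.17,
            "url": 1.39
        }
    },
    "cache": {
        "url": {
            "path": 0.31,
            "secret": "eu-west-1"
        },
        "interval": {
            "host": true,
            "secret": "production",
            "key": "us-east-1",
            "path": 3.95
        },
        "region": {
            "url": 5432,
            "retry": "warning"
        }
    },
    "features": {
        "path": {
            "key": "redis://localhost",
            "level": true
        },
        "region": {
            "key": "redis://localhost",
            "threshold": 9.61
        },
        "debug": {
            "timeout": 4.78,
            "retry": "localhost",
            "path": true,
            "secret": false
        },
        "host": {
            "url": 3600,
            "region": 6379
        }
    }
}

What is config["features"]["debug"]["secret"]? False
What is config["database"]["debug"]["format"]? 5432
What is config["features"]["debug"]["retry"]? "localhost"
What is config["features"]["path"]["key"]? "redis://localhost"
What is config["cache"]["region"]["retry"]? "warning"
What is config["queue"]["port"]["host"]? True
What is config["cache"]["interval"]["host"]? True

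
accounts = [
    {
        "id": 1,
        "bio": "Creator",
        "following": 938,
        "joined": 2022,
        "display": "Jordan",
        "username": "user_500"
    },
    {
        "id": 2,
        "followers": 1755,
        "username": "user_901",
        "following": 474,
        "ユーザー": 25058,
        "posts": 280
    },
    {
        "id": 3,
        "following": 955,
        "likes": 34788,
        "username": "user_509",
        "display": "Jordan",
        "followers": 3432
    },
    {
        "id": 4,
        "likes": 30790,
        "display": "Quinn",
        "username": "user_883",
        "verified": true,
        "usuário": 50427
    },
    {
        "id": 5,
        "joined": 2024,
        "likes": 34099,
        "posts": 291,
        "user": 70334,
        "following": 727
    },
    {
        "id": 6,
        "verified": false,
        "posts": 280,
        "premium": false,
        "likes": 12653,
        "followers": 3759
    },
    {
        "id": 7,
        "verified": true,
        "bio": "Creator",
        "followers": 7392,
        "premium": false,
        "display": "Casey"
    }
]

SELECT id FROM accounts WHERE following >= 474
[1, 2, 3, 5]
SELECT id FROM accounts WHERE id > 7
[]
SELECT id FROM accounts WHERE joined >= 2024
[5]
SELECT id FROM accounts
[1, 2, 3, 4, 5, 6, 7]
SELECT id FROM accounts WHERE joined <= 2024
[1, 5]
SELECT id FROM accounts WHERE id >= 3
[3, 4, 5, 6, 7]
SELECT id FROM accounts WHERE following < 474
[]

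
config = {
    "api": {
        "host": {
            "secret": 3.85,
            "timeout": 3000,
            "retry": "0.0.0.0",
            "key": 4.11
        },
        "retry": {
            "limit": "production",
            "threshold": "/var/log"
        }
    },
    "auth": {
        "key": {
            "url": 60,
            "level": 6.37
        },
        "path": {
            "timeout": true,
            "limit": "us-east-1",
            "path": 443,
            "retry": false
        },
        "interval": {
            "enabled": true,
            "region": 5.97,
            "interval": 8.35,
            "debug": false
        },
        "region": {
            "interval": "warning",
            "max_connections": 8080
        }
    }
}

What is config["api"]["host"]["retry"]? "0.0.0.0"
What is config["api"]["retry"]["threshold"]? "/var/log"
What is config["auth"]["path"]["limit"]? "us-east-1"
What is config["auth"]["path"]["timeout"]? True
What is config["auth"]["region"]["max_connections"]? 8080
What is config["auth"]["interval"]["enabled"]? True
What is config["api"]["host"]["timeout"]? 3000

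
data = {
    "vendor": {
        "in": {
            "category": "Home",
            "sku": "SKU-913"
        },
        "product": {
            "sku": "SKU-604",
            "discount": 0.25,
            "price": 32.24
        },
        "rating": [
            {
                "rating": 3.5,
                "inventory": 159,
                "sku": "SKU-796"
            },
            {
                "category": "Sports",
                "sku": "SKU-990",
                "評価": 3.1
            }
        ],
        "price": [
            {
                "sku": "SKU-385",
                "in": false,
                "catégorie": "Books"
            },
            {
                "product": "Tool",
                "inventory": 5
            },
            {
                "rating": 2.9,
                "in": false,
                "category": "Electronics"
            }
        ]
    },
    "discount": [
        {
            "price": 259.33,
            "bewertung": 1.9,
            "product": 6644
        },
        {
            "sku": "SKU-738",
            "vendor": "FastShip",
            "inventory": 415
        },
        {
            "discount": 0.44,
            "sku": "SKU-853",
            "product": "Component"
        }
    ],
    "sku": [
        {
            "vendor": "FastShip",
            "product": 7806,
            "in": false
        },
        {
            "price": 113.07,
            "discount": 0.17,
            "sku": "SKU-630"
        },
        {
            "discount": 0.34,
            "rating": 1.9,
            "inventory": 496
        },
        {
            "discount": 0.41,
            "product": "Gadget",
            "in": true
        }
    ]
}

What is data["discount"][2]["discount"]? 0.44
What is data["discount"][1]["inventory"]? 415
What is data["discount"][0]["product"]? 6644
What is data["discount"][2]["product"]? "Component"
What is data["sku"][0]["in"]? False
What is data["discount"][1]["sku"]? "SKU-738"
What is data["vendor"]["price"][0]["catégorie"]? "Books"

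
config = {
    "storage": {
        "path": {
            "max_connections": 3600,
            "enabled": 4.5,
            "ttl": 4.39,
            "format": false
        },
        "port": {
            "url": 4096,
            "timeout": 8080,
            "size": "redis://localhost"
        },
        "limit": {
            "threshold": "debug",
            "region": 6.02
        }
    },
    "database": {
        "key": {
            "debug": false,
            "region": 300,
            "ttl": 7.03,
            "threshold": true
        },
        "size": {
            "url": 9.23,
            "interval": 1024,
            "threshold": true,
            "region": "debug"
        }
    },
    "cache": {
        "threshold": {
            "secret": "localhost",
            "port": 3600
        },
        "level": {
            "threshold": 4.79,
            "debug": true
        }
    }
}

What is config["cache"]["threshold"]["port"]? 3600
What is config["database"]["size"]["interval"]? 1024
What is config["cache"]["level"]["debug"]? True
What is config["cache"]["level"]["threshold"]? 4.79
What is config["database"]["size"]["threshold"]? True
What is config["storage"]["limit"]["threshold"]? "debug"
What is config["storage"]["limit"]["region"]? 6.02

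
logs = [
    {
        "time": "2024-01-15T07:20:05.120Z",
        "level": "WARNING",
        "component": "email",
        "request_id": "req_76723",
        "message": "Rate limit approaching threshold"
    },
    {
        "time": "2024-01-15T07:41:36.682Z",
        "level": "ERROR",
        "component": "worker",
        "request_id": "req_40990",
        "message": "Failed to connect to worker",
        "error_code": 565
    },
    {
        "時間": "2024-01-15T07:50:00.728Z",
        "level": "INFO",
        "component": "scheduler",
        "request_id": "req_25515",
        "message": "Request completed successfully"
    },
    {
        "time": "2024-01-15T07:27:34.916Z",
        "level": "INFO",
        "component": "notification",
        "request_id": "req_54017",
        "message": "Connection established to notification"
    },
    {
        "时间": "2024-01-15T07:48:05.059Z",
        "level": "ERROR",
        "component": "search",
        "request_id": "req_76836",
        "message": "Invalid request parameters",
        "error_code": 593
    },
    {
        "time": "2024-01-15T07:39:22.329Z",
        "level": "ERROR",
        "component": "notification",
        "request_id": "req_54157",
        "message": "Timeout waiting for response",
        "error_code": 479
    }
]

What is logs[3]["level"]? "INFO"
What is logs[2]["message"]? "Request completed successfully"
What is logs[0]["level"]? "WARNING"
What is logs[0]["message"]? "Rate limit approaching threshold"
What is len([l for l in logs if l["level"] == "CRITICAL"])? 0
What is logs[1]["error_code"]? 565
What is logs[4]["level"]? "ERROR"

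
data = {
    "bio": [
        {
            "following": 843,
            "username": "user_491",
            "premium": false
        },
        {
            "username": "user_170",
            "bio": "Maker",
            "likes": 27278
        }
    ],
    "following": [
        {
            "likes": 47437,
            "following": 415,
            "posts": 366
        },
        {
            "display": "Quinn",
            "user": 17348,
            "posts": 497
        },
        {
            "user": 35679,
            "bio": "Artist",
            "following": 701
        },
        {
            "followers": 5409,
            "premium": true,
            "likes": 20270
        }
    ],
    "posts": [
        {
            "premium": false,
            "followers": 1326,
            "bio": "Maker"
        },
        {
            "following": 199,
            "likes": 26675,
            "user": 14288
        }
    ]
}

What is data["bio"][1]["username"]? "user_170"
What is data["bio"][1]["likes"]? 27278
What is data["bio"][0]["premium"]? False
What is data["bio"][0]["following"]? 843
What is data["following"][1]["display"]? "Quinn"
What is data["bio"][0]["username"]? "user_491"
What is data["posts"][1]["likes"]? 26675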